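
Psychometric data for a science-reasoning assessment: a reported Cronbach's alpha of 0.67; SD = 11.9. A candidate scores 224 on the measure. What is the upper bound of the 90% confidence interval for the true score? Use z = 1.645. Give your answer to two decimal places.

235.25

SEM = 11.9000 × √(1 − 0.6700) = 11.9000 × √0.3300 ≃ 11.9000 × 0.5745 ≃ 6.8360
1.645 × SEM ≃ 11.2453
Upper limit = 224 + 11.2453 ≃ 235.2453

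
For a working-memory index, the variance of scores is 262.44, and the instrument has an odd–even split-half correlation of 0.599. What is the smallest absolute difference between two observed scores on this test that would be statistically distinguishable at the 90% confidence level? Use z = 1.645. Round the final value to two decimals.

SD = √262.44 ≈ 16.2000
r_full = 2·0.599 / (1 + 0.599) ≈ 0.7492
SEM = 16.2000·√(1 − 0.7492) ≈ 8.1127
SE_diff = √2 · SEM ≈ 11.4730
Minimum reliable difference = 1.645 · SE_diff ≈ 1.645 · 11.4730 ≈ 18.8731

18.87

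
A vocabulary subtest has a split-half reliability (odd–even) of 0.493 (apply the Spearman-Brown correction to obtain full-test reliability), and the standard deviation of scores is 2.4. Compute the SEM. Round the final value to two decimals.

1.40

Full-length reliability (Spearman-Brown) = 2(0.493)/(1+0.493) ≃ 0.660
SEM = 2.400×√(1 − 0.660) ≃ 1.399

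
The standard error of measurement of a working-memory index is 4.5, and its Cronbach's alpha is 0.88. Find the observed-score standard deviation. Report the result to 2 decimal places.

12.99

SD = SEM / √(1 − r) = 4.5 / √0.1200 ≈ 4.5 / 0.3464 ≈ 12.9904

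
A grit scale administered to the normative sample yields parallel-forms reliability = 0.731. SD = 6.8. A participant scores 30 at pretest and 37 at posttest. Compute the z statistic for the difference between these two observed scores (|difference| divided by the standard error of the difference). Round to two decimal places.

1.40

SEM = 6.8000 · √(1 − 0.7310) = 6.8000 · √0.2690 ≈ 6.8000 · 0.5187 ≈ 3.5268
SE_diff = SEM · √2 ≈ 3.5268 · 1.4142 ≈ 4.9877
z = 7 / 4.9877 ≈ 1.4035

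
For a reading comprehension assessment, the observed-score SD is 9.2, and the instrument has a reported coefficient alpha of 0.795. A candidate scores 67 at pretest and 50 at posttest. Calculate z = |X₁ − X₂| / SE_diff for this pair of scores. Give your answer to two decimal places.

SEM = 9.2000 * √(1 − 0.7950) = 9.2000 * √0.2050 ≃ 9.2000 * 0.4528 ≃ 4.1655
SE_diff = √2 * SEM ≃ 5.8909
z = |67 − 50| / 5.8909 = 17 / 5.8909 ≃ 2.8858

2.89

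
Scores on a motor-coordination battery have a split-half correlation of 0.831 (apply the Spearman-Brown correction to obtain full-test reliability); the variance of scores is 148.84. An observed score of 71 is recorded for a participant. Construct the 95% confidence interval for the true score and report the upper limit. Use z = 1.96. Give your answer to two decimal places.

SD = √148.84 ≈ 12.2000
Spearman-Brown: r = 2(0.831) / (1 + 0.831) = 1.6620 / 1.8310 ≈ 0.9077
SEM = 12.2000 · √(1 − 0.9077) = 12.2000 · √0.0923 ≈ 12.2000 · 0.3038 ≈ 3.7065
1.96 · SEM ≈ 7.2647
Upper bound: 71 + 7.2647 = 78.2647

78.26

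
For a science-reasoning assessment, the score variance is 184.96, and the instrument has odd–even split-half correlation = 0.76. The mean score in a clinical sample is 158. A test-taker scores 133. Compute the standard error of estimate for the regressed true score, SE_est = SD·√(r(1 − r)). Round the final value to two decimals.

4.67

SD = √184.96 ≈ 13.6000
r_full = 2·0.76 / (1 + 0.76) ≈ 0.8636
SE_est = 13.6000*√(0.8636*0.1364) ≈ 4.6672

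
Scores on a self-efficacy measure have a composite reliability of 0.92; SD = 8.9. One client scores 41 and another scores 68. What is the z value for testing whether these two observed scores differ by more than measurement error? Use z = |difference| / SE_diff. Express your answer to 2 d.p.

SEM = 8.9000×√(1 − 0.9200) ≃ 2.5173
SE_diff = √2 × SEM ≃ 3.5600
z = 27 / 3.5600 ≃ 7.5843

7.58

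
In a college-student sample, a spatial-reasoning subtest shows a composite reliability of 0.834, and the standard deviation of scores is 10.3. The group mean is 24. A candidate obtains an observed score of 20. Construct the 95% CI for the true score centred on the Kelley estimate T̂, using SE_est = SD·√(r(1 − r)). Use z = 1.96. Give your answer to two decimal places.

T̂ = r·X + (1 − r)·M = 0.834×20 + 0.166×24 = 16.680 + 3.984 ≈ 20.664
SE_est = SD × √(r(1 − r)) = 10.300 × √0.138 ≈ 10.300 × 0.372 ≈ 3.832
95% CI: 20.664 ± 7.512 ≈ (13.152, 28.176)

[13.15, 28.18]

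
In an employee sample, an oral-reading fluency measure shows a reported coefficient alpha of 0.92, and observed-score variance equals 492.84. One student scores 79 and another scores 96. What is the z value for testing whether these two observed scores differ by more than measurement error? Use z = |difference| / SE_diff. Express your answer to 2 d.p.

σ = 492.84^(1/2) = 22.2000
SEM = 22.2000*√(1 − 0.9200) ≃ 6.2791
SE_diff = √2 * SEM ≃ 8.8800
z = |79 − 96| / 8.8800 = 17 / 8.8800 ≃ 1.9144

1.91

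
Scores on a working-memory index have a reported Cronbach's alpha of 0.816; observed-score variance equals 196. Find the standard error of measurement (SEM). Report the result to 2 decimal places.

SD = √196 ≈ 14.000
SEM = 14.000*√(1 − 0.816) ≈ 6.005

6.01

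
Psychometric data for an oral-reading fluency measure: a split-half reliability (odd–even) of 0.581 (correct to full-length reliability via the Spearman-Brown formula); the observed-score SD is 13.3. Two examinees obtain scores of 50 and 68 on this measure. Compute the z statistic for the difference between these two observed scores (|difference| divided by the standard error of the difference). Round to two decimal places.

1.86

Full-length reliability (Spearman-Brown) = 2(0.581)/(1+0.581) ≃ 0.735
SEM = 13.300 × √(1 − 0.735) = 13.300 × √0.265 ≃ 13.300 × 0.515 ≃ 6.847
SE_diff = √2 × SEM ≃ 9.683
z = 18 / 9.683 ≃ 1.859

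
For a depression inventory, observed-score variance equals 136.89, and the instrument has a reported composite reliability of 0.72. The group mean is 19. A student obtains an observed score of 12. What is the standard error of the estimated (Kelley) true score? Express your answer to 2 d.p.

σ = 136.89^(1/2) = 11.700
SE_est = SD * √(r(1 − r)) = 11.700 * √0.202 ≈ 11.700 * 0.449 ≈ 5.253

5.25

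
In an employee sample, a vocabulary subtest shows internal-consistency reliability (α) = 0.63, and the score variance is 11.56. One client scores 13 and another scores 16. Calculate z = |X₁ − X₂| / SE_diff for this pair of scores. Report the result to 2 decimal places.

SD = √11.56 = 3.4000
SEM = 3.4000 * √(1 − 0.6300) = 3.4000 * √0.3700 ≈ 3.4000 * 0.6083 ≈ 2.0681
Standard error of the difference = 2.0681·√2 ≈ 2.9248
z = 3 / 2.9248 ≈ 1.0257

1.03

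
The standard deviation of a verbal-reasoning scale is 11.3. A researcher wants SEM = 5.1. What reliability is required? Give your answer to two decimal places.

0.80

r = 1 − (5.1000/11.3)² ≈ 1 − 0.2037 ≈ 0.7963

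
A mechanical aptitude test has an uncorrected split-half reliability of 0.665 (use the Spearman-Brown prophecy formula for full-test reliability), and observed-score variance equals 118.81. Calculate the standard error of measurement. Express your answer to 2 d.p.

4.89

σ = 118.81^(1/2) = 10.9000
Spearman-Brown: r = 2(0.665) / (1 + 0.665) = 1.3300 / 1.6650 ≈ 0.7988
The standard error of measurement is 10.9000×√(1 − 0.7988) ≈ 10.9000×0.4486 ≈ 4.8892.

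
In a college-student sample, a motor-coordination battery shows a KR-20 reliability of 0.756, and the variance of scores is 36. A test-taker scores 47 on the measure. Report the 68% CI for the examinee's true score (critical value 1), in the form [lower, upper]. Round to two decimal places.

[44.04, 49.96]

SD = √36 ≈ 6.000
SEM = 6.000×√(1 − 0.756) ≈ 2.964
Margin = 1 × 2.964 ≈ 2.964
CI = 47 ± 2.964 → [44.036, 49.964]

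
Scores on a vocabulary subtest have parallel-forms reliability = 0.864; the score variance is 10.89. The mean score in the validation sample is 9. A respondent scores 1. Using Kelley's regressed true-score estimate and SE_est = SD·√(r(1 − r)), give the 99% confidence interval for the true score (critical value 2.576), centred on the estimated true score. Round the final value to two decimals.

σ = 10.89^(1/2) = 3.3000
T̂ = r·X + (1 − r)·M = 0.8640·1 + 0.1360·9 = 0.8640 + 1.2240 ≈ 2.0880
SE_est = 3.3000·√(0.8640·0.1360) ≈ 1.1312
CI = 2.0880 ± 2.576 · 1.1312 → [-0.8260, 5.0020]

[-0.83, 5.00]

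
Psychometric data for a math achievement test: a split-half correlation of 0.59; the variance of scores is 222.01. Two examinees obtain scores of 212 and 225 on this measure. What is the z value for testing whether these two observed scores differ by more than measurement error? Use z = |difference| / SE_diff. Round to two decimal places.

σ = 222.01^(1/2) = 14.90000
Spearman-Brown: r = 2(0.59) / (1 + 0.59) = 1.18000 / 1.59000 ≈ 0.74214
SEM = 14.90000 * √(1 − 0.74214) = 14.90000 * √0.25786 ≈ 14.90000 * 0.50780 ≈ 7.56623
SE_diff = SEM * √2 ≈ 7.56623 * 1.41421 ≈ 10.70027
z = |212 − 225| / 10.70027 = 13 / 10.70027 ≈ 1.21492

1.21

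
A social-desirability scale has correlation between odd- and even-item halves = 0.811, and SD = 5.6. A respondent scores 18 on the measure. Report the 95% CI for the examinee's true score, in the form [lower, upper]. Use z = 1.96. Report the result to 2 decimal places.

r_full = 2·0.811 / (1 + 0.811) ≈ 0.8956
SEM = 5.6000·√(1 − 0.8956) ≈ 1.8091
Margin = 1.96 · 1.8091 ≈ 3.5458
Interval: (14.4542, 21.5458)

[14.45, 21.55]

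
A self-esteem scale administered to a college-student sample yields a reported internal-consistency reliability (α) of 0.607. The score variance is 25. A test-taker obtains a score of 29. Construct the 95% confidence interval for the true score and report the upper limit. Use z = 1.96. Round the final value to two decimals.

35.14

SD = √25 ≈ 5.000
SEM = 5.000 × √(1 − 0.607) = 5.000 × √0.393 ≈ 5.000 × 0.627 ≈ 3.134
Half-width = 1.96×3.134 ≈ 6.144
Upper bound: 29 + 6.144 = 35.144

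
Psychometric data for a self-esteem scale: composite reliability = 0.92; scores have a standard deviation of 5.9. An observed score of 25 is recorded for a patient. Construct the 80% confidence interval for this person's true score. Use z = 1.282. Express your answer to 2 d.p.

SEM = 5.9000 × √(1 − 0.9200) = 5.9000 × √0.0800 ≈ 5.9000 × 0.2828 ≈ 1.6688
Half-width = 1.282×1.6688 ≈ 2.1394
CI = 25 ± 2.1394 → [22.8606, 27.1394]

[22.86, 27.14]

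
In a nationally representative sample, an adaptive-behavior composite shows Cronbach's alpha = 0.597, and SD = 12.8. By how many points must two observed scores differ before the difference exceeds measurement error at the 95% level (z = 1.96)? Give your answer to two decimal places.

22.52

The standard error of measurement is 12.8000·√(1 − 0.5970) ≈ 12.8000·0.6348 ≈ 8.1257.
Standard error of the difference = 8.1257·√2 ≈ 11.4915
Minimum reliable difference = 1.96 · SE_diff ≈ 1.96 · 11.4915 ≈ 22.5234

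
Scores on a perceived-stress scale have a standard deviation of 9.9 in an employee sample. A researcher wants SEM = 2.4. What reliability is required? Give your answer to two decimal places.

0.94

Required reliability = 1 − (SEM/SD)² = 1 − 0.059 ≈ 0.941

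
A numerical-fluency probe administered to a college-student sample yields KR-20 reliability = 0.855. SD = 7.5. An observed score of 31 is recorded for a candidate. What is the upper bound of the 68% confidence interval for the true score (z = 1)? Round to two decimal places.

SEM = 7.5000×√(1 − 0.8550) ≈ 2.8559
Half-width = 1×2.8559 ≈ 2.8559
Upper bound: 31 + 2.8559 = 33.8559

33.86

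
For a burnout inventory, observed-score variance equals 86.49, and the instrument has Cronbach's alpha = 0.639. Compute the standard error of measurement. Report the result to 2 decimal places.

5.59

SD = √86.49 ≈ 9.3000
The standard error of measurement is 9.3000×√(1 − 0.6390) ≈ 9.3000×0.6008 ≈ 5.5877.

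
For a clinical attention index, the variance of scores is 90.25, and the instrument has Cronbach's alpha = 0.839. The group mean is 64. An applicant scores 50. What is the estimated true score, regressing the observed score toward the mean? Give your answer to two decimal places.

52.25

T̂ = r·X + (1 − r)·M = 0.8390*50 + 0.1610*64 = 41.9500 + 10.3040 ≈ 52.2540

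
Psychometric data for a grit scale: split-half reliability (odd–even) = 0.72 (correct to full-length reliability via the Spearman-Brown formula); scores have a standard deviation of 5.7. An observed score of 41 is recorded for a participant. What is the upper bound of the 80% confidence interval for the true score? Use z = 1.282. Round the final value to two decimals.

r_full = 2·0.72 / (1 + 0.72) ≈ 0.8372
The standard error of measurement is 5.7000*√(1 − 0.8372) ≈ 5.7000*0.4035 ≈ 2.2998.
Half-width = 1.282*2.2998 ≈ 2.9483
Upper limit = 41 + 2.9483 ≈ 43.9483

43.95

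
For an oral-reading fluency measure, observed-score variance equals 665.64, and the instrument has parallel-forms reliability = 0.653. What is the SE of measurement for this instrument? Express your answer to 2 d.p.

15.20

σ = 665.64^(1/2) = 25.8000
SEM = 25.8000 × √(1 − 0.6530) = 25.8000 × √0.3470 ≈ 25.8000 × 0.5891 ≈ 15.1979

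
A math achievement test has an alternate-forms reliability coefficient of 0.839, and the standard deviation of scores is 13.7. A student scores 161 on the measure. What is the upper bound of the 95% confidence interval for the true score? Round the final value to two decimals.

171.77

The standard error of measurement is 13.7000×√(1 − 0.8390) ≈ 13.7000×0.4012 ≈ 5.4971.
Half-width = 1.96×5.4971 ≈ 10.7743
Upper bound: 161 + 10.7743 = 171.7743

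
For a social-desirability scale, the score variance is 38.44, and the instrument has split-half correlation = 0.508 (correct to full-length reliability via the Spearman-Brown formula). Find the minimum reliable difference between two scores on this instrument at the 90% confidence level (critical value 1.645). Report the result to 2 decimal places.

8.24

SD = √38.44 ≈ 6.200
r_full = 2·0.508 / (1 + 0.508) ≈ 0.674
SEM = 6.200 × √(1 − 0.674) = 6.200 × √0.326 ≈ 6.200 × 0.571 ≈ 3.541
SE_diff = √2 × SEM ≈ 5.008
Minimum reliable difference = 1.645 × SE_diff ≈ 1.645 × 5.008 ≈ 8.239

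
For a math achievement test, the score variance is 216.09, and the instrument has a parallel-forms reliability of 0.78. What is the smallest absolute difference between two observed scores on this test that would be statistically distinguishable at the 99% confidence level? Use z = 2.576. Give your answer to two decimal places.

SD = √216.09 = 14.7000
SEM = 14.7000×√(1 − 0.7800) ≈ 6.8949
Standard error of the difference = 6.8949·√2 ≈ 9.7509
Minimum reliable difference = 2.576 × SE_diff ≈ 2.576 × 9.7509 ≈ 25.1183

25.12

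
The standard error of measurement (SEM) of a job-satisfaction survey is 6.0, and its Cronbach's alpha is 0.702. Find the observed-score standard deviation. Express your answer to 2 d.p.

10.99

σ = SEM·(1 − r)^(−1/2) ≈ 6.0·1.8319 ≈ 10.9911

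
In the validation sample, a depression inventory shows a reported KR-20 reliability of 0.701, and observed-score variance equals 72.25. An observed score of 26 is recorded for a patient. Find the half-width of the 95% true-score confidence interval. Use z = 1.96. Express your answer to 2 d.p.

9.11

SD = √72.25 = 8.500
SEM = 8.500 × √(1 − 0.701) = 8.500 × √0.299 ≈ 8.500 × 0.547 ≈ 4.648
Half-width = 1.96×4.648 ≈ 9.110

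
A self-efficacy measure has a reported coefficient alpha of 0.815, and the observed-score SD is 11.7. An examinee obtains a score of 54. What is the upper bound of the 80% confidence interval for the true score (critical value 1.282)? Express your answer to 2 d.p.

The standard error of measurement is 11.70000×√(1 − 0.81500) ≈ 11.70000×0.43012 ≈ 5.03236.
Margin = 1.282 × 5.03236 ≈ 6.45149
Upper bound: 54 + 6.45149 = 60.45149

60.45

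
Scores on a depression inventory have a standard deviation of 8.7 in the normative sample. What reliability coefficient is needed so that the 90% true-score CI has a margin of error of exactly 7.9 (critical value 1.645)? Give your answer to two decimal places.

0.70

SEM needed = half-width / z = 7.9/1.645 ≈ 4.8024
r = 1 − (4.8024/8.7)² ≈ 1 − 0.3047 ≈ 0.6953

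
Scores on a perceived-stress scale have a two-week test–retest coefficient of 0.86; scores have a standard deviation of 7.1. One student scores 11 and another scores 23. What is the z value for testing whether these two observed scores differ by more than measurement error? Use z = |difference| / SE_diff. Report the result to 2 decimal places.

The standard error of measurement is 7.1000*√(1 − 0.8600) ≈ 7.1000*0.3742 ≈ 2.6566.
SE_diff = √2 * SEM ≈ 3.7570
z = |11 − 23| / 3.7570 = 12 / 3.7570 ≈ 3.1941

3.19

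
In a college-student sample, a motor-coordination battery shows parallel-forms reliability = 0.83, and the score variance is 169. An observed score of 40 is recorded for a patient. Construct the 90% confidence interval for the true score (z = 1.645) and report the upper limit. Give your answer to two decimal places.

48.82

SD = √169 = 13.00000
The standard error of measurement is 13.00000×√(1 − 0.83000) ≈ 13.00000×0.41231 ≈ 5.36004.
Half-width = 1.645×5.36004 ≈ 8.81726
Upper limit = 40 + 8.81726 ≈ 48.81726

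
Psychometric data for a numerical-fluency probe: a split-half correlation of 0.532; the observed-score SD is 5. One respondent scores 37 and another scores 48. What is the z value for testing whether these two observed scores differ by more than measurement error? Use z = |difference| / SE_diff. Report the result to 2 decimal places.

2.81

r_full = 2·0.532 / (1 + 0.532) ≈ 0.69452
The standard error of measurement is 5.00000·√(1 − 0.69452) ≈ 5.00000·0.55271 ≈ 2.76353.
SE_diff = SEM · √2 ≈ 2.76353 · 1.41421 ≈ 3.90822
z = 11 / 3.90822 ≈ 2.81458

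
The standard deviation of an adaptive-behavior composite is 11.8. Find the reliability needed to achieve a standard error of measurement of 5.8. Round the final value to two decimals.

0.76

r = 1 − (5.8000/11.8)² ≈ 1 − 0.2416 ≈ 0.7584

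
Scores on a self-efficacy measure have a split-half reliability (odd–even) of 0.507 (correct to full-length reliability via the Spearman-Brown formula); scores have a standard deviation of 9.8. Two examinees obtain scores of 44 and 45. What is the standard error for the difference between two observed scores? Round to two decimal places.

Full-length reliability (Spearman-Brown) = 2(0.507)/(1+0.507) ≈ 0.673
SEM = 9.800*√(1 − 0.673) ≈ 5.605
Standard error of the difference = 5.605·√2 ≈ 7.927

7.93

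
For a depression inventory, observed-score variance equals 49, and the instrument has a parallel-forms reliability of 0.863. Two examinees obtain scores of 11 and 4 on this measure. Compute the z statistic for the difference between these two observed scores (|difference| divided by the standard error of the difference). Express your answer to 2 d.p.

SD = √49 = 7.000
SEM = 7.000 × √(1 − 0.863) = 7.000 × √0.137 ≈ 7.000 × 0.370 ≈ 2.591
SE_diff = √2 × SEM ≈ 3.664
z = 7 / 3.664 ≈ 1.910

1.91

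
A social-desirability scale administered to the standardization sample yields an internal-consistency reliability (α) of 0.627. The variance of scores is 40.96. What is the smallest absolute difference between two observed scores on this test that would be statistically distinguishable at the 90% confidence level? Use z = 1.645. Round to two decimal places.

9.09

SD = √40.96 ≃ 6.400
SEM = 6.400·√(1 − 0.627) ≃ 3.909
SE_diff = √2 · SEM ≃ 5.528
Smallest detectable difference = 1.645·5.528 ≃ 9.093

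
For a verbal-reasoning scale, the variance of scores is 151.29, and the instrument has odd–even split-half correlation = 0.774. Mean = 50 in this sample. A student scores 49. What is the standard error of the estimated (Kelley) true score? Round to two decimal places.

SD = √151.29 ≃ 12.30000
r_full = 2·0.774 / (1 + 0.774) ≃ 0.87260
SE_est = SD * √(r(1 − r)) = 12.30000 * √0.11117 ≃ 12.30000 * 0.33342 ≃ 4.10101

4.10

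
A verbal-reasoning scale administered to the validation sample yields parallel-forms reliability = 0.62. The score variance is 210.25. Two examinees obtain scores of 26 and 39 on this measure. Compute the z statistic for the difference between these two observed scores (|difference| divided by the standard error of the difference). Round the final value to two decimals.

σ = 210.25^(1/2) = 14.5000
The standard error of measurement is 14.5000×√(1 − 0.6200) ≈ 14.5000×0.6164 ≈ 8.9384.
SE_diff = SEM × √2 ≈ 8.9384 × 1.4142 ≈ 12.6408
z = |26 − 39| / 12.6408 = 13 / 12.6408 ≈ 1.0284

1.03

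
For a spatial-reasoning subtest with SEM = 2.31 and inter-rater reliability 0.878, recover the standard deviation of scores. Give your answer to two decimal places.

σ = SEM·(1 − r)^(−1/2) ≈ 2.31×2.8630 ≈ 6.6135

6.61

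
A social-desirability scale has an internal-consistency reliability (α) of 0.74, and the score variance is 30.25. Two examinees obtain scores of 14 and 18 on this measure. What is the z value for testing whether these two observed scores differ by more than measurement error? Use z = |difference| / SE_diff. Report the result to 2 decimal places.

SD = √30.25 ≃ 5.5000
The standard error of measurement is 5.5000*√(1 − 0.7400) ≃ 5.5000*0.5099 ≃ 2.8045.
Standard error of the difference = 2.8045·√2 ≃ 3.9661
z = 4 / 3.9661 ≃ 1.0085

1.01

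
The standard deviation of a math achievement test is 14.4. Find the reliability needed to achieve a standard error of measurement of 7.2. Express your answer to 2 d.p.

r = 1 − (SEM / SD)² = 1 − (7.2000 / 14.4)² ≈ 1 − 0.2500 ≈ 0.7500

0.75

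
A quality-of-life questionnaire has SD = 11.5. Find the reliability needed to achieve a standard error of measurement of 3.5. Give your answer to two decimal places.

0.91

r = 1 − (3.500/11.5)² ≈ 1 − 0.093 ≈ 0.907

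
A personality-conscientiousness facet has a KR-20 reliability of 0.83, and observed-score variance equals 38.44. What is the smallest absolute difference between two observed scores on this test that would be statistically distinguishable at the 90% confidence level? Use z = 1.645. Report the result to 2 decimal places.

SD = √38.44 ≈ 6.200
SEM = 6.200×√(1 − 0.830) ≈ 2.556
SE_diff = SEM × √2 ≈ 2.556 × 1.414 ≈ 3.615
Smallest detectable difference = 1.645×3.615 ≈ 5.947

5.95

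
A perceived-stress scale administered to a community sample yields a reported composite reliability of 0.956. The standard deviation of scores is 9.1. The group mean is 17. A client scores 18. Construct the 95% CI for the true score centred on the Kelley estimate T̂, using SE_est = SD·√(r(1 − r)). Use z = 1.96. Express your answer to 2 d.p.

[14.30, 21.61]

Estimated true score = 0.956×18 + (1 − 0.956)×17 ≈ 17.956
SE_est = SD × √(r(1 − r)) = 9.100 × √0.042 ≈ 9.100 × 0.205 ≈ 1.866
95% CI: 17.956 ± 3.658 ≈ (14.298, 21.614)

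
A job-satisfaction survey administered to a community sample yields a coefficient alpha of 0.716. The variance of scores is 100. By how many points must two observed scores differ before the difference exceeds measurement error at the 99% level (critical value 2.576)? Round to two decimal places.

19.41

σ = 100^(1/2) = 10.000
SEM = 10.000 · √(1 − 0.716) = 10.000 · √0.284 ≈ 10.000 · 0.533 ≈ 5.329
SE_diff = SEM · √2 ≈ 5.329 · 1.414 ≈ 7.537
Smallest detectable difference = 2.576·7.537 ≈ 19.414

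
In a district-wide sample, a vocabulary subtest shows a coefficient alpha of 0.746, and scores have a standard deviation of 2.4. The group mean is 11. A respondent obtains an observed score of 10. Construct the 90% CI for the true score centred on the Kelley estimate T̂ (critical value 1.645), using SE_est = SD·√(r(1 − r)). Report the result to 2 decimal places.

[8.54, 11.97]

T̂ = r·X + (1 − r)·M = 0.746·10 + 0.254·11 = 7.460 + 2.794 ≈ 10.254
SE_est = 2.400·√[r(1 − r)] ≈ 1.045
90% CI: 10.254 ± 1.719 ≈ (8.535, 11.973)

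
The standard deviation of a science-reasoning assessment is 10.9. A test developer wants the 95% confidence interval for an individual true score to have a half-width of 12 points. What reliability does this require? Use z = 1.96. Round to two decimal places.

0.68

Required SEM = 12 / 1.96 ≈ 6.12245
Required reliability = 1 − (SEM/SD)² = 1 − 0.31550 ≈ 0.68450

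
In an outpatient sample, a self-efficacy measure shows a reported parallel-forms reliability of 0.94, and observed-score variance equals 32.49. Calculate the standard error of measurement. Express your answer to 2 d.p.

1.40

SD = √32.49 ≃ 5.70000
SEM = 5.70000*√(1 − 0.94000) ≃ 1.39621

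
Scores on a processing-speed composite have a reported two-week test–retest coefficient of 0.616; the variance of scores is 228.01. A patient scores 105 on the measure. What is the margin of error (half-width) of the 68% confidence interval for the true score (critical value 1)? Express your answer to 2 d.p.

9.36

SD = √228.01 ≈ 15.1000
SEM = 15.1000*√(1 − 0.6160) ≈ 9.3571
1 * SEM ≈ 9.3571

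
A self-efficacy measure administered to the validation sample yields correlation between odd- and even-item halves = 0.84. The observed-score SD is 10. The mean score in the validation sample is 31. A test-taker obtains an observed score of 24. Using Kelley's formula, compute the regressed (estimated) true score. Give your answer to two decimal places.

24.61

Spearman-Brown: r = 2(0.84) / (1 + 0.84) = 1.6800 / 1.8400 ≈ 0.9130
T̂ = 0.9130(24) + 0.0870(31) ≈ 24.6087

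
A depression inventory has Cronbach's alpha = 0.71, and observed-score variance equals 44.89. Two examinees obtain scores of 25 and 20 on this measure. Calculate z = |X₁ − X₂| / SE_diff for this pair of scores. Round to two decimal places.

SD = √44.89 = 6.700
SEM = 6.700 · √(1 − 0.710) = 6.700 · √0.290 ≈ 6.700 · 0.539 ≈ 3.608
SE_diff = √2 · SEM ≈ 5.103
z = 5 / 5.103 ≈ 0.980

0.98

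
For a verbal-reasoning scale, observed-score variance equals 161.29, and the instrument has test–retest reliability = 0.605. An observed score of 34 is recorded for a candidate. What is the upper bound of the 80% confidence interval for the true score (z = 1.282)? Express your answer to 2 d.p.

44.23

SD = √161.29 ≃ 12.70000
SEM = 12.70000 · √(1 − 0.60500) = 12.70000 · √0.39500 ≃ 12.70000 · 0.62849 ≃ 7.98183
1.282 · SEM ≃ 10.23270
Upper bound: 34 + 10.23270 = 44.23270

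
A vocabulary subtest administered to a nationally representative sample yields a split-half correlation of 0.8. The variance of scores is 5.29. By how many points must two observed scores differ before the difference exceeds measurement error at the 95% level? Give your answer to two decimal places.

2.13

σ = 5.29^(1/2) = 2.3000
Full-length reliability (Spearman-Brown) = 2(0.8)/(1+0.8) ≈ 0.8889
The standard error of measurement is 2.3000*√(1 − 0.8889) ≈ 2.3000*0.3333 ≈ 0.7667.
Standard error of the difference = 0.7667·√2 ≈ 1.0842
Smallest detectable difference = 1.96*1.0842 ≈ 2.1251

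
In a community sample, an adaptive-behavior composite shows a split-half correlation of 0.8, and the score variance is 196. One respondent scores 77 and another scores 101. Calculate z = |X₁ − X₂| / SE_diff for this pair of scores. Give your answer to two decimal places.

SD = √196 ≈ 14.000
Full-length reliability (Spearman-Brown) = 2(0.8)/(1+0.8) ≈ 0.889
The standard error of measurement is 14.000*√(1 − 0.889) ≈ 14.000*0.333 ≈ 4.667.
Standard error of the difference = 4.667·√2 ≈ 6.600
z = 24 / 6.600 ≈ 3.637

3.64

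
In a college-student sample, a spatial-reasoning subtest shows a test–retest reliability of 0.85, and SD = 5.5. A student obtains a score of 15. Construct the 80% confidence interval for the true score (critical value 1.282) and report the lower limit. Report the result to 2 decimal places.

The standard error of measurement is 5.50000·√(1 − 0.85000) ≈ 5.50000·0.38730 ≈ 2.13014.
1.282 · SEM ≈ 2.73084
Lower bound: 15 − 2.73084 = 12.26916

12.27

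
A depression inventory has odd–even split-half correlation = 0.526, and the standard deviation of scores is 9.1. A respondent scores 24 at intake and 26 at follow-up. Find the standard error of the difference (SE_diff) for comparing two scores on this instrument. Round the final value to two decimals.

Spearman-Brown: r = 2(0.526) / (1 + 0.526) = 1.05200 / 1.52600 ≈ 0.68938
SEM = 9.10000 * √(1 − 0.68938) = 9.10000 * √0.31062 ≈ 9.10000 * 0.55733 ≈ 5.07170
Standard error of the difference = 5.07170·√2 ≈ 7.17246

7.17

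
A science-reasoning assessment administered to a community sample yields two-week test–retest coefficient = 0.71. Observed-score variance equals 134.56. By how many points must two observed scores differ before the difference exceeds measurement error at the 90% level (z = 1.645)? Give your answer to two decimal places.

σ = 134.56^(1/2) = 11.600
The standard error of measurement is 11.600*√(1 − 0.710) ≈ 11.600*0.539 ≈ 6.247.
Standard error of the difference = 6.247·√2 ≈ 8.834
Minimum reliable difference = 1.645 * SE_diff ≈ 1.645 * 8.834 ≈ 14.532

14.53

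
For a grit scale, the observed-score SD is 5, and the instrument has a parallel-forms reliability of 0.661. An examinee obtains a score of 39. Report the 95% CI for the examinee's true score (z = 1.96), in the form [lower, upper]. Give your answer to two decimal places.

SEM = 5.0000 * √(1 − 0.6610) = 5.0000 * √0.3390 ≈ 5.0000 * 0.5822 ≈ 2.9112
1.96 * SEM ≈ 5.7059
CI = 39 ± 5.7059 → [33.2941, 44.7059]

[33.29, 44.71]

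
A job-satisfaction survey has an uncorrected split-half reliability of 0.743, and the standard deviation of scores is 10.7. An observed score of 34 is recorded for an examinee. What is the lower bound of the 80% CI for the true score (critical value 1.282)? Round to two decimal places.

r_full = 2·0.743 / (1 + 0.743) ≈ 0.8526
The standard error of measurement is 10.7000×√(1 − 0.8526) ≈ 10.7000×0.3840 ≈ 4.1087.
Half-width = 1.282×4.1087 ≈ 5.2673
Lower bound: 34 − 5.2673 = 28.7327

28.73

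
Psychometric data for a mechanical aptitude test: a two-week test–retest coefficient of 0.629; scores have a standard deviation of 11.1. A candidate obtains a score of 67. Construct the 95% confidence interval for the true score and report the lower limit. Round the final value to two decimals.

SEM = 11.1000 × √(1 − 0.6290) = 11.1000 × √0.3710 ≈ 11.1000 × 0.6091 ≈ 6.7610
Margin = 1.96 × 6.7610 ≈ 13.2515
Lower limit = 67 − 13.2515 ≈ 53.7485

53.75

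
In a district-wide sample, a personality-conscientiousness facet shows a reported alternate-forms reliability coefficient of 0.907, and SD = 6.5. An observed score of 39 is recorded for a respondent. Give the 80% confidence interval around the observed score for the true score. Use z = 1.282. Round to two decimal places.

[36.46, 41.54]

SEM = 6.50000 × √(1 − 0.90700) = 6.50000 × √0.09300 ≃ 6.50000 × 0.30496 ≃ 1.98223
Margin = 1.282 × 1.98223 ≃ 2.54122
CI = 39 ± 2.54122 → [36.45878, 41.54122]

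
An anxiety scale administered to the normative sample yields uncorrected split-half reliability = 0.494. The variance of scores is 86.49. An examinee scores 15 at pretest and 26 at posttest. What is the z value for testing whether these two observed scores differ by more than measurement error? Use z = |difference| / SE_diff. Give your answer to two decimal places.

1.44

SD = √86.49 ≈ 9.300
r_full = 2·0.494 / (1 + 0.494) ≈ 0.661
The standard error of measurement is 9.300×√(1 − 0.661) ≈ 9.300×0.582 ≈ 5.412.
SE_diff = SEM × √2 ≈ 5.412 × 1.414 ≈ 7.654
z = 11 / 7.654 ≈ 1.437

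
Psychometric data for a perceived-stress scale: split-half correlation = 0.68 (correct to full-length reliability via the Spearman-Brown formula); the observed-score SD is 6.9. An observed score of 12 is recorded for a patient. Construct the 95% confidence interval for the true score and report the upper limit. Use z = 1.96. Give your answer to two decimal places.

17.90

r_full = 2·0.68 / (1 + 0.68) ≈ 0.810
SEM = 6.900·√(1 − 0.810) ≈ 3.011
1.96 · SEM ≈ 5.902
Upper limit = 12 + 5.902 ≈ 17.902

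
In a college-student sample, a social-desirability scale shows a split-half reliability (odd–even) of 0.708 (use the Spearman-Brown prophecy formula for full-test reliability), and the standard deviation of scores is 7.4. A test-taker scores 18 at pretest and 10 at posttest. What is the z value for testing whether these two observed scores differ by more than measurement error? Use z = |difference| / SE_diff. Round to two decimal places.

r_full = 2·0.708 / (1 + 0.708) ≃ 0.8290
SEM = 7.4000×√(1 − 0.8290) ≃ 3.0597
SE_diff = SEM × √2 ≃ 3.0597 × 1.4142 ≃ 4.3271
z = |18 − 10| / 4.3271 = 8 / 4.3271 ≃ 1.8488

1.85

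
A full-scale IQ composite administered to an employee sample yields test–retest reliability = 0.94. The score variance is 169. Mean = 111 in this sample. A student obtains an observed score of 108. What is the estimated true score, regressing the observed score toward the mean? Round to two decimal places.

T̂ = 0.9400(108) + 0.0600(111) ≃ 108.1800

108.18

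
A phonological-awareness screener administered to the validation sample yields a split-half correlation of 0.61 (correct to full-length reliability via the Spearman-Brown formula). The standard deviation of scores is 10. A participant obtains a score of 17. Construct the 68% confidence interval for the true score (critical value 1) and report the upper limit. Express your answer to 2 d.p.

r_full = 2·0.61 / (1 + 0.61) ≈ 0.7578
SEM = 10.0000 × √(1 − 0.7578) = 10.0000 × √0.2422 ≈ 10.0000 × 0.4922 ≈ 4.9217
1 × SEM ≈ 4.9217
Upper bound: 17 + 4.9217 = 21.9217

21.92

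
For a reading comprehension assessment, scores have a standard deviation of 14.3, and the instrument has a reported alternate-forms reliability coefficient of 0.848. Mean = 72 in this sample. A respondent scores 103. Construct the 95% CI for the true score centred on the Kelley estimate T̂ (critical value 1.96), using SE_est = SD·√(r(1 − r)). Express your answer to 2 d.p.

T̂ = 0.848(103) + 0.152(72) ≈ 98.288
SE_est = 14.300·√[r(1 − r)] ≈ 5.134
CI = 98.288 ± 1.96 × 5.134 → [88.225, 108.351]

[88.23, 108.35]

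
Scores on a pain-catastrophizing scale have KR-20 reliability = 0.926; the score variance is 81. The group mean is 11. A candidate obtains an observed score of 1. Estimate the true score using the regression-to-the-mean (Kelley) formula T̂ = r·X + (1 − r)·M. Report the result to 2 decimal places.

1.74

T̂ = r·X + (1 − r)·M = 0.92600×1 + 0.07400×11 = 0.92600 + 0.81400 ≈ 1.74000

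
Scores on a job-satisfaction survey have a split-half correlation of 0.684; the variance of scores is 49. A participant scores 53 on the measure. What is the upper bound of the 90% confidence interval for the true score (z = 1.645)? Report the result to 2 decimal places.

SD = √49 ≈ 7.0000
r_full = 2·0.684 / (1 + 0.684) ≈ 0.8124
The standard error of measurement is 7.0000*√(1 − 0.8124) ≈ 7.0000*0.4332 ≈ 3.0323.
1.645 * SEM ≈ 4.9881
Upper bound: 53 + 4.9881 = 57.9881

57.99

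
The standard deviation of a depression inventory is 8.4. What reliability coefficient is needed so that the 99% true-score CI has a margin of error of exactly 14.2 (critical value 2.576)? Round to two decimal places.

SEM needed = half-width / z = 14.2/2.576 ≈ 5.512
r = 1 − (5.512/8.4)² ≈ 1 − 0.431 ≈ 0.569

0.57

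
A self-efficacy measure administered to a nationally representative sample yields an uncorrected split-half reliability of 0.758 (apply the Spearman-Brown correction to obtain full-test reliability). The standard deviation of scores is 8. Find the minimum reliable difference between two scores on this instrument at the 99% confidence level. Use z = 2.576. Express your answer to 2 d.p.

Spearman-Brown: r = 2(0.758) / (1 + 0.758) = 1.51600 / 1.75800 ≈ 0.86234
SEM = 8.00000·√(1 − 0.86234) ≈ 2.96817
SE_diff = √2 · SEM ≈ 4.19762
Minimum reliable difference = 2.576 · SE_diff ≈ 2.576 · 4.19762 ≈ 10.81307

10.81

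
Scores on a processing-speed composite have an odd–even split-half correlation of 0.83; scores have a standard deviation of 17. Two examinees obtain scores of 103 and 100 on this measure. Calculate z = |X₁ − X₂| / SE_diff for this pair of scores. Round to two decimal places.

0.41

Spearman-Brown: r = 2(0.83) / (1 + 0.83) = 1.6600 / 1.8300 ≈ 0.9071
The standard error of measurement is 17.0000×√(1 − 0.9071) ≈ 17.0000×0.3048 ≈ 5.1814.
Standard error of the difference = 5.1814·√2 ≈ 7.3276
z = |103 − 100| / 7.3276 = 3 / 7.3276 ≈ 0.4094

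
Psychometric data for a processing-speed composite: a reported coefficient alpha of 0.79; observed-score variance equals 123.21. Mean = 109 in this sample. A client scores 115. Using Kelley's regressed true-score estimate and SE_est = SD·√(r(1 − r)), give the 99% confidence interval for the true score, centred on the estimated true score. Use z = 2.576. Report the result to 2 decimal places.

SD = √123.21 ≃ 11.1000
T̂ = r·X + (1 − r)·M = 0.7900*115 + 0.2100*109 = 90.8500 + 22.8900 ≃ 113.7400
SE_est = 11.1000*√(0.7900*0.2100) ≃ 4.5211
99% CI: 113.7400 ± 11.6464 ≃ (102.0936, 125.3864)

[102.09, 125.39]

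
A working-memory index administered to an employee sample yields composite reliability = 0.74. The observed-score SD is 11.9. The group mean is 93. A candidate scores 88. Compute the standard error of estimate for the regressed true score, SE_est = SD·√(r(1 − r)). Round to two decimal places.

SE_est = SD * √(r(1 − r)) = 11.9000 * √0.1924 ≈ 11.9000 * 0.4386 ≈ 5.2197

5.22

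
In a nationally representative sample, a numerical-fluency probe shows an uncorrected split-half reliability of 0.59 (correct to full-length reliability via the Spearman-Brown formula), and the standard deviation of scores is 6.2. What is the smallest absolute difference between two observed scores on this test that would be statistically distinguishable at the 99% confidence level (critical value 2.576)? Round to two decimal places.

Full-length reliability (Spearman-Brown) = 2(0.59)/(1+0.59) ≈ 0.742
SEM = 6.200 * √(1 − 0.742) = 6.200 * √0.258 ≈ 6.200 * 0.508 ≈ 3.148
SE_diff = SEM * √2 ≈ 3.148 * 1.414 ≈ 4.452
Smallest detectable difference = 2.576*4.452 ≈ 11.470

11.47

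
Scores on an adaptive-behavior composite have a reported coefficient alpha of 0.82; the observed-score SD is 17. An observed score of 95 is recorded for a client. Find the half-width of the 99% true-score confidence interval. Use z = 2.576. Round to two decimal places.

18.58

SEM = 17.000 × √(1 − 0.820) = 17.000 × √0.180 ≈ 17.000 × 0.424 ≈ 7.212
2.576 × SEM ≈ 18.579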